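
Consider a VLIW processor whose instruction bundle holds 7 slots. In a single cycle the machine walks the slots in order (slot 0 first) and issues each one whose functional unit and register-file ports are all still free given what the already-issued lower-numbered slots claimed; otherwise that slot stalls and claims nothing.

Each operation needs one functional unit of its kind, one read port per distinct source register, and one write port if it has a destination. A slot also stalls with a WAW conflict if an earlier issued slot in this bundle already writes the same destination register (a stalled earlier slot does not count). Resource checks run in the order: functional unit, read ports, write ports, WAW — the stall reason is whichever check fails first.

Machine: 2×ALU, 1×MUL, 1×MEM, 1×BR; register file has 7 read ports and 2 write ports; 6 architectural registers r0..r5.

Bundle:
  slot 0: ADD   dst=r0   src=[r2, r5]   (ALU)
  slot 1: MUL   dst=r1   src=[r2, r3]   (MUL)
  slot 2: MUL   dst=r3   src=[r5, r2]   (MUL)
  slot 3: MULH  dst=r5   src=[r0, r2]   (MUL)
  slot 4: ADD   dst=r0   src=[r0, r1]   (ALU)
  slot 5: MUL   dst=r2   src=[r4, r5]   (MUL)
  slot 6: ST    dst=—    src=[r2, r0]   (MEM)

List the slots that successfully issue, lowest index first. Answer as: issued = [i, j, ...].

slot 0 (ALU): ISSUE — free A1,Mu1,Ld1,B1 rp5 wp1
slot 1 (MUL): ISSUE — free A1,Mu0,Ld1,B1 rp3 wp0
slot 2 (MUL): stall FU — free A1,Mu0,Ld1,B1 rp3 wp0
slot 3 (MUL): stall FU — free A1,Mu0,Ld1,B1 rp3 wp0
slot 4 (ALU): stall WR_PORT — free A1,Mu0,Ld1,B1 rp3 wp0
slot 5 (MUL): stall FU — free A1,Mu0,Ld1,B1 rp3 wp0
slot 6 (MEM): ISSUE — free A1,Mu0,Ld0,B1 rp1 wp0

issued = [0, 1, 6]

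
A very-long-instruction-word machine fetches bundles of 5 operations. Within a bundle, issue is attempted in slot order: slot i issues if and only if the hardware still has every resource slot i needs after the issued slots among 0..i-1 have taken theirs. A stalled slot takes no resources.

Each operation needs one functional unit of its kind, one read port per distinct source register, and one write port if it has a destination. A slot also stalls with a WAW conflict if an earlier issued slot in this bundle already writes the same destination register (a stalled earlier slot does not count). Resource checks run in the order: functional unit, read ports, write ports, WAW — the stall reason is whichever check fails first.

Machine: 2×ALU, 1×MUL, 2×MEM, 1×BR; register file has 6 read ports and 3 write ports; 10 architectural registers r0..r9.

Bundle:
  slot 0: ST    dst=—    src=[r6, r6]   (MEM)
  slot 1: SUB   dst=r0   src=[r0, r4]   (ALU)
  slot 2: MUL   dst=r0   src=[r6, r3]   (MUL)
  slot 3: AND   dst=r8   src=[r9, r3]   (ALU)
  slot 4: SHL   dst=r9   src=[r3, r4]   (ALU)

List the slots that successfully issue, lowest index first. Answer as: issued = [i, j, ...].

[0] MEM needs rd=1 wr=0: ok; after: ALU=2 MUL=1 MEM=1 BR=1, R=5, W=3
[1] ALU needs rd=2 wr=1: ok; after: ALU=1 MUL=1 MEM=1 BR=1, R=3, W=2
[2] MUL needs rd=2 wr=1: WAW; after: ALU=1 MUL=1 MEM=1 BR=1, R=3, W=2
[3] ALU needs rd=2 wr=1: ok; after: ALU=0 MUL=1 MEM=1 BR=1, R=1, W=1
[4] ALU needs rd=2 wr=1: FU; after: ALU=0 MUL=1 MEM=1 BR=1, R=1, W=1

issued = [0, 1, 3]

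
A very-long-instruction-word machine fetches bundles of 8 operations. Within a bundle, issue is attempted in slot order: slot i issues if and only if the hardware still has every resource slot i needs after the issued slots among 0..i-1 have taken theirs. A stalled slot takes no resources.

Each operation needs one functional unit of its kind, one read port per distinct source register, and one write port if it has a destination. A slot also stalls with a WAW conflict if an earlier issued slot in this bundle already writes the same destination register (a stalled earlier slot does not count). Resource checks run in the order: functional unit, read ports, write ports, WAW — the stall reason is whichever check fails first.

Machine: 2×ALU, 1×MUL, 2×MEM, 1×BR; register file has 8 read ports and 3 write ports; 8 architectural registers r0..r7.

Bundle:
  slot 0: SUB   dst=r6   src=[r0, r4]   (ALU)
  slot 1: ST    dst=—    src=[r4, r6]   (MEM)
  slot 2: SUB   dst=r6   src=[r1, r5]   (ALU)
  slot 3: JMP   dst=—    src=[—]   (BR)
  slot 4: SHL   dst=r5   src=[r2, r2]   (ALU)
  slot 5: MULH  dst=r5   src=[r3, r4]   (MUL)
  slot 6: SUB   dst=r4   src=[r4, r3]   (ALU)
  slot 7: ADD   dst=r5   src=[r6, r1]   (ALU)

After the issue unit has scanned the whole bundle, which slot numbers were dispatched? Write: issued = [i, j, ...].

slot 0 (ALU): ISSUE — free A1,Mu1,Ld2,B1 rp6 wp2
slot 1 (MEM): ISSUE — free A1,Mu1,Ld1,B1 rp4 wp2
slot 2 (ALU): stall WAW — free A1,Mu1,Ld1,B1 rp4 wp2
slot 3 (BR): ISSUE — free A1,Mu1,Ld1,B0 rp4 wp2
slot 4 (ALU): ISSUE — free A0,Mu1,Ld1,B0 rp3 wp1
slot 5 (MUL): stall WAW — free A0,Mu1,Ld1,B0 rp3 wp1
slot 6 (ALU): stall FU — free A0,Mu1,Ld1,B0 rp3 wp1
slot 7 (ALU): stall FU — free A0,Mu1,Ld1,B0 rp3 wp1

issued = [0, 1, 3, 4]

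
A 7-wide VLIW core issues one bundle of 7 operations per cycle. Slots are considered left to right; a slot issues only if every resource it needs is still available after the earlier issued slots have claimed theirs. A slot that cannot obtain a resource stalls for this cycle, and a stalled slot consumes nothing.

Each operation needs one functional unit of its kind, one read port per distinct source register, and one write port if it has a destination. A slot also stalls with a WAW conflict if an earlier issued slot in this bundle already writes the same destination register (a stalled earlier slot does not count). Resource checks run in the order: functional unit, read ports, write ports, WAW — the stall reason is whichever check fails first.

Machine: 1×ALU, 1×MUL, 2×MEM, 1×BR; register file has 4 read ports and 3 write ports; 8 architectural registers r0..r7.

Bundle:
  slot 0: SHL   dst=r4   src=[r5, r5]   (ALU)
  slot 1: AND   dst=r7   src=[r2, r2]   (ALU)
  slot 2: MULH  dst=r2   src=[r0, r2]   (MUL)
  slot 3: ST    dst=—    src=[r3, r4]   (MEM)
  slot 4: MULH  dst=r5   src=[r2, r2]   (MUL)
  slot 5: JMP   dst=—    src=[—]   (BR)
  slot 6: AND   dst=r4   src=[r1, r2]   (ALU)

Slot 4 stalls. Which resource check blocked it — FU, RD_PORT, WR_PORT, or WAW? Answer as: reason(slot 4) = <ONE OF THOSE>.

reason(slot 4) = FU

slot 0 (ALU): ISSUE — free A0,Mu1,Ld2,B1 rp3 wp2
slot 1 (ALU): stall FU — free A0,Mu1,Ld2,B1 rp3 wp2
slot 2 (MUL): ISSUE — free A0,Mu0,Ld2,B1 rp1 wp1
slot 3 (MEM): stall RD_PORT — free A0,Mu0,Ld2,B1 rp1 wp1
slot 4 (MUL): stall FU — free A0,Mu0,Ld2,B1 rp1 wp1
slot 5 (BR): ISSUE — free A0,Mu0,Ld2,B0 rp1 wp1
slot 6 (ALU): stall FU — free A0,Mu0,Ld2,B0 rp1 wp1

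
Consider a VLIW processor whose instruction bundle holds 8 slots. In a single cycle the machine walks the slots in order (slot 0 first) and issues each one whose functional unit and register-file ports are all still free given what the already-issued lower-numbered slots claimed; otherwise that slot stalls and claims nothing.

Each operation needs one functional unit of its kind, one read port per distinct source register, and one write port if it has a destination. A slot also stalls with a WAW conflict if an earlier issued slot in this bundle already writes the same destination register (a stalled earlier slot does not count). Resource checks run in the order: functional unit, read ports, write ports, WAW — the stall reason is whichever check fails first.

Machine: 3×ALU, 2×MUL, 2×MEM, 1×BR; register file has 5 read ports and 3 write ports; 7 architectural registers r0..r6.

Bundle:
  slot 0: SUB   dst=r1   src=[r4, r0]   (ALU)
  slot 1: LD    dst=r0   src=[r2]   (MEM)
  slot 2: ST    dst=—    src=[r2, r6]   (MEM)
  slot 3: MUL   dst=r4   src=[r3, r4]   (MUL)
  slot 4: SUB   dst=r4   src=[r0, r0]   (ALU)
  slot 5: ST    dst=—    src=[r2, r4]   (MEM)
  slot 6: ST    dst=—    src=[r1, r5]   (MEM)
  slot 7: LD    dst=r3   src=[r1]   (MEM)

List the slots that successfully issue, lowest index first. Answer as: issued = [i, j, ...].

[0] ALU needs rd=2 wr=1: ok; after: ALU=2 MUL=2 MEM=2 BR=1, R=3, W=2
[1] MEM needs rd=1 wr=1: ok; after: ALU=2 MUL=2 MEM=1 BR=1, R=2, W=1
[2] MEM needs rd=2 wr=0: ok; after: ALU=2 MUL=2 MEM=0 BR=1, R=0, W=1
[3] MUL needs rd=2 wr=1: RD_PORT; after: ALU=2 MUL=2 MEM=0 BR=1, R=0, W=1
[4] ALU needs rd=1 wr=1: RD_PORT; after: ALU=2 MUL=2 MEM=0 BR=1, R=0, W=1
[5] MEM needs rd=2 wr=0: FU; after: ALU=2 MUL=2 MEM=0 BR=1, R=0, W=1
[6] MEM needs rd=2 wr=0: FU; after: ALU=2 MUL=2 MEM=0 BR=1, R=0, W=1
[7] MEM needs rd=1 wr=1: FU; after: ALU=2 MUL=2 MEM=0 BR=1, R=0, W=1

issued = [0, 1, 2]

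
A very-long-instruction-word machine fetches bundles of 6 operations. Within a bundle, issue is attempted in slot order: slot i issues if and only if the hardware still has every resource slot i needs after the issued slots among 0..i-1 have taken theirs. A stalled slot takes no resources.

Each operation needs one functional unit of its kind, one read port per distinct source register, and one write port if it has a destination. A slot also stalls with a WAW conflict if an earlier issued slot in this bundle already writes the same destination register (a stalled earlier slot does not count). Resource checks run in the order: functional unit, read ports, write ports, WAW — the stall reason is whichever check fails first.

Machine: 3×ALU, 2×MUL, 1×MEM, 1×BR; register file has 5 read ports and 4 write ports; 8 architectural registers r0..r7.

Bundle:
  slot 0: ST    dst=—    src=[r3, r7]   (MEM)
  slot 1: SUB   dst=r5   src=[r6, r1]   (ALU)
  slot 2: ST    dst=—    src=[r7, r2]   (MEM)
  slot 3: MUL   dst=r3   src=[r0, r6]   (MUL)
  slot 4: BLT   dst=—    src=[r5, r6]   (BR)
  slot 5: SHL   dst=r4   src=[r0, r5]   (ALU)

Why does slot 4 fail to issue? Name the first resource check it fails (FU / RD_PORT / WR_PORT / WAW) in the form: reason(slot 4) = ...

reason(slot 4) = RD_PORT

  0. MEM ⇒ go  {3A/2Mu/0Ld/1B | 3r 4w}
  1. ALU→r5 ⇒ go  {2A/2Mu/0Ld/1B | 1r 3w}
  2. MEM ⇒ no(FU)  {2A/2Mu/0Ld/1B | 1r 3w}
  3. MUL→r3 ⇒ no(RD_PORT)  {2A/2Mu/0Ld/1B | 1r 3w}
  4. BR ⇒ no(RD_PORT)  {2A/2Mu/0Ld/1B | 1r 3w}
  5. ALU→r4 ⇒ no(RD_PORT)  {2A/2Mu/0Ld/1B | 1r 3w}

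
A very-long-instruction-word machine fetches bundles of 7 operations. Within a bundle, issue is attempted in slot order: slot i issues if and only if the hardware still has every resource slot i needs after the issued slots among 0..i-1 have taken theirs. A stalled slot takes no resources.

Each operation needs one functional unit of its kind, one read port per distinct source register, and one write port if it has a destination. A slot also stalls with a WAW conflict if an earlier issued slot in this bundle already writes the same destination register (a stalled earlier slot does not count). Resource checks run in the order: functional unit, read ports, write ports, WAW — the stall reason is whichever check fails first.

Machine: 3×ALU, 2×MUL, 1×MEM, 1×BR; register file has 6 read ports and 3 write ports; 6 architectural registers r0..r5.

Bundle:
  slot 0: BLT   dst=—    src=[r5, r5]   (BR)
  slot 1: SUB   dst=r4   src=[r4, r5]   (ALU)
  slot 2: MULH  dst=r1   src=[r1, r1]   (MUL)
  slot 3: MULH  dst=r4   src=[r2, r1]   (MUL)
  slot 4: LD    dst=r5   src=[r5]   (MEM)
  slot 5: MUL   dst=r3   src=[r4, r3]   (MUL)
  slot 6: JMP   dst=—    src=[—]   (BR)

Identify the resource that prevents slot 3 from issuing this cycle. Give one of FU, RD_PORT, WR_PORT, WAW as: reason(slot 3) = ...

reason(slot 3) = WAW

  0. BR ⇒ go  {3A/2Mu/1Ld/0B | 5r 3w}
  1. ALU→r4 ⇒ go  {2A/2Mu/1Ld/0B | 3r 2w}
  2. MUL→r1 ⇒ go  {2A/1Mu/1Ld/0B | 2r 1w}
  3. MUL→r4 ⇒ no(WAW)  {2A/1Mu/1Ld/0B | 2r 1w}
  4. MEM→r5 ⇒ go  {2A/1Mu/0Ld/0B | 1r 0w}
  5. MUL→r3 ⇒ no(RD_PORT)  {2A/1Mu/0Ld/0B | 1r 0w}
  6. BR ⇒ no(FU)  {2A/1Mu/0Ld/0B | 1r 0w}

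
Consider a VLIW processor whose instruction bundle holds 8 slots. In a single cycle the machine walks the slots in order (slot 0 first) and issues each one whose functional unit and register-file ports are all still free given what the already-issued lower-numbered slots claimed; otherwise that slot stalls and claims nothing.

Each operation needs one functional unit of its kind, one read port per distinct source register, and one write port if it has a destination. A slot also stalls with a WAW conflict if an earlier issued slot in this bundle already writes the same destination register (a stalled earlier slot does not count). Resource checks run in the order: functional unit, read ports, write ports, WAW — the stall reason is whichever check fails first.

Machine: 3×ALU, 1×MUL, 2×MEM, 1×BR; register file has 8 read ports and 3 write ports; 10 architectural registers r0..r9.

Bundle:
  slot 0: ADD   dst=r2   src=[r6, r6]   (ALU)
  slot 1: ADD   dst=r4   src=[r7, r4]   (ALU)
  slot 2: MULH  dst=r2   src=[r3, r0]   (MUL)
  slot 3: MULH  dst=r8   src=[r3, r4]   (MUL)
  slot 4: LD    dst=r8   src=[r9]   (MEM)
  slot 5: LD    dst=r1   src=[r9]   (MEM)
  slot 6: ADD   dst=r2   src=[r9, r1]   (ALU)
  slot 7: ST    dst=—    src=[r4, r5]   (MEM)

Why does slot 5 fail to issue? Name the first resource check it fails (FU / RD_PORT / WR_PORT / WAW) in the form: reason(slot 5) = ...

reason(slot 5) = WR_PORT

slot 0 (ALU): ISSUE — free A2,Mu1,Ld2,B1 rp7 wp2
slot 1 (ALU): ISSUE — free A1,Mu1,Ld2,B1 rp5 wp1
slot 2 (MUL): stall WAW — free A1,Mu1,Ld2,B1 rp5 wp1
slot 3 (MUL): ISSUE — free A1,Mu0,Ld2,B1 rp3 wp0
slot 4 (MEM): stall WR_PORT — free A1,Mu0,Ld2,B1 rp3 wp0
slot 5 (MEM): stall WR_PORT — free A1,Mu0,Ld2,B1 rp3 wp0
slot 6 (ALU): stall WR_PORT — free A1,Mu0,Ld2,B1 rp3 wp0
slot 7 (MEM): ISSUE — free A1,Mu0,Ld1,B1 rp1 wp0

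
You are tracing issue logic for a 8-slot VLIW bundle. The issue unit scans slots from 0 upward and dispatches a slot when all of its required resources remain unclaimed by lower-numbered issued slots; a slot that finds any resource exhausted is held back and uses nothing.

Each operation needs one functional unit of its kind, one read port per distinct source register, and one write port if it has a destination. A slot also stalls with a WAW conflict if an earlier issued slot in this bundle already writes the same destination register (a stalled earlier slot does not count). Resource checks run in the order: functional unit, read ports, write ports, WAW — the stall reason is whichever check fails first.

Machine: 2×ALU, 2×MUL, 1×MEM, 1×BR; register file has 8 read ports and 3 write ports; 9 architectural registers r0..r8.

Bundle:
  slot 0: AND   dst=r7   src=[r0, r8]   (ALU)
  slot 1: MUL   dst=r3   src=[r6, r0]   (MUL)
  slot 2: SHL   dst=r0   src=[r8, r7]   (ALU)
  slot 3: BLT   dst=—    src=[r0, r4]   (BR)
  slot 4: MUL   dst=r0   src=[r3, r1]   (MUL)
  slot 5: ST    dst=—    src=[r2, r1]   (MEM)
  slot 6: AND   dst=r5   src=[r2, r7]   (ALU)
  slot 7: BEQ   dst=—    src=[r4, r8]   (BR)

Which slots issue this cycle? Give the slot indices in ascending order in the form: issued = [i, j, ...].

  0. ALU→r7 ⇒ go  {1A/2Mu/1Ld/1B | 6r 2w}
  1. MUL→r3 ⇒ go  {1A/1Mu/1Ld/1B | 4r 1w}
  2. ALU→r0 ⇒ go  {0A/1Mu/1Ld/1B | 2r 0w}
  3. BR ⇒ go  {0A/1Mu/1Ld/0B | 0r 0w}
  4. MUL→r0 ⇒ no(RD_PORT)  {0A/1Mu/1Ld/0B | 0r 0w}
  5. MEM ⇒ no(RD_PORT)  {0A/1Mu/1Ld/0B | 0r 0w}
  6. ALU→r5 ⇒ no(FU)  {0A/1Mu/1Ld/0B | 0r 0w}
  7. BR ⇒ no(FU)  {0A/1Mu/1Ld/0B | 0r 0w}

issued = [0, 1, 2, 3]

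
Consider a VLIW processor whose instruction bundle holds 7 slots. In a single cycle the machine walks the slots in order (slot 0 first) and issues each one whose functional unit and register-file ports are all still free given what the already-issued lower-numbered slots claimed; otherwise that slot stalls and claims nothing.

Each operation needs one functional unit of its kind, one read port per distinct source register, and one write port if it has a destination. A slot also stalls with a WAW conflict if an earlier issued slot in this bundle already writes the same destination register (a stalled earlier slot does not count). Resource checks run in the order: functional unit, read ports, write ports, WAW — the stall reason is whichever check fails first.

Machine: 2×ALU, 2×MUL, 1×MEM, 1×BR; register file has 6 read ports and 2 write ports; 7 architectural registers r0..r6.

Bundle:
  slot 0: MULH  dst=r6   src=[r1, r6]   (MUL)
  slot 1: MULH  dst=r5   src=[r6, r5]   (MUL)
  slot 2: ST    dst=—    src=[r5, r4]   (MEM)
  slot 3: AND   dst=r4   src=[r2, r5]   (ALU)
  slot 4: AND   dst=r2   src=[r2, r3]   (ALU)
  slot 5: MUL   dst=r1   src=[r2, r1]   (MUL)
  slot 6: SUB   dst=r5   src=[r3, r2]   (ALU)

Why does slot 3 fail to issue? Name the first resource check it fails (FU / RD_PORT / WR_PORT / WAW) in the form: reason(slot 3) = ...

#0 MUL src=r1,r6 dispatched  <A:2 Mu:1 Ld:1 B:1 rd:4 wr:1>
#1 MUL src=r6,r5 dispatched  <A:2 Mu:0 Ld:1 B:1 rd:2 wr:0>
#2 MEM src=r5,r4 dispatched  <A:2 Mu:0 Ld:0 B:1 rd:0 wr:0>
#3 ALU src=r2,r5 held:RD_PORT  <A:2 Mu:0 Ld:0 B:1 rd:0 wr:0>
#4 ALU src=r2,r3 held:RD_PORT  <A:2 Mu:0 Ld:0 B:1 rd:0 wr:0>
#5 MUL src=r2,r1 held:FU  <A:2 Mu:0 Ld:0 B:1 rd:0 wr:0>
#6 ALU src=r3,r2 held:RD_PORT  <A:2 Mu:0 Ld:0 B:1 rd:0 wr:0>

reason(slot 3) = RD_PORT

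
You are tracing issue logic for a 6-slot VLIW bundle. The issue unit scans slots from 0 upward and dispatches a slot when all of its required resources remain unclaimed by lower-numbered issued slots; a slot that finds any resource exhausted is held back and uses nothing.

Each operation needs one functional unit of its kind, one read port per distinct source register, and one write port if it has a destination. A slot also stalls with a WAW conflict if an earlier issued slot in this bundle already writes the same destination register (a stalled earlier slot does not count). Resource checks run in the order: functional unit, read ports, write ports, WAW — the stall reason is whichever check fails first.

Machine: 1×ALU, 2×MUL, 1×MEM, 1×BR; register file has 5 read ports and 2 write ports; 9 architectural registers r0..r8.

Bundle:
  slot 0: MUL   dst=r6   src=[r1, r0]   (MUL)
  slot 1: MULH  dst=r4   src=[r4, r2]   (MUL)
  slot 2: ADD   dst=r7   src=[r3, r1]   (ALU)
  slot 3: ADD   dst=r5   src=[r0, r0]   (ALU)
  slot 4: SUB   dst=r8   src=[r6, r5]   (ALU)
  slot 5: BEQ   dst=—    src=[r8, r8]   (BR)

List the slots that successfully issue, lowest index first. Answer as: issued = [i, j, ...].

issued = [0, 1, 5]

[0] MUL needs rd=2 wr=1: ok; after: ALU=1 MUL=1 MEM=1 BR=1, R=3, W=1
[1] MUL needs rd=2 wr=1: ok; after: ALU=1 MUL=0 MEM=1 BR=1, R=1, W=0
[2] ALU needs rd=2 wr=1: RD_PORT; after: ALU=1 MUL=0 MEM=1 BR=1, R=1, W=0
[3] ALU needs rd=1 wr=1: WR_PORT; after: ALU=1 MUL=0 MEM=1 BR=1, R=1, W=0
[4] ALU needs rd=2 wr=1: RD_PORT; after: ALU=1 MUL=0 MEM=1 BR=1, R=1, W=0
[5] BR needs rd=1 wr=0: ok; after: ALU=1 MUL=0 MEM=1 BR=0, R=0, W=0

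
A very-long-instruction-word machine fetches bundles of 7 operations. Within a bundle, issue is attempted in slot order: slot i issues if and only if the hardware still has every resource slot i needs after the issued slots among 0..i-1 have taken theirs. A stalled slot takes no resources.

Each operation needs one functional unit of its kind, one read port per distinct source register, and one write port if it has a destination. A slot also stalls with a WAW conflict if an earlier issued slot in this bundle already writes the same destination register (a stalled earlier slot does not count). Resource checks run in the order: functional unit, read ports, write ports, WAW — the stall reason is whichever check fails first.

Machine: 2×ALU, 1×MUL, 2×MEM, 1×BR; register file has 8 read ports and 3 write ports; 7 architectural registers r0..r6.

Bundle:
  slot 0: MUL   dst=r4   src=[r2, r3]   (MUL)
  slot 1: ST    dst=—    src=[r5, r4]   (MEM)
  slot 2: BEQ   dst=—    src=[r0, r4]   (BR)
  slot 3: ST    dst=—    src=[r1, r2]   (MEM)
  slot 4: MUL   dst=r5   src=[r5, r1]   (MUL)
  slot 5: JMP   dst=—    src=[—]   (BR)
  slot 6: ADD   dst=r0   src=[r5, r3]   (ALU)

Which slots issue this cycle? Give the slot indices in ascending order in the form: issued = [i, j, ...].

#0 MUL src=r2,r3 dispatched  <A:2 Mu:0 Ld:2 B:1 rd:6 wr:2>
#1 MEM src=r5,r4 dispatched  <A:2 Mu:0 Ld:1 B:1 rd:4 wr:2>
#2 BR src=r0,r4 dispatched  <A:2 Mu:0 Ld:1 B:0 rd:2 wr:2>
#3 MEM src=r1,r2 dispatched  <A:2 Mu:0 Ld:0 B:0 rd:0 wr:2>
#4 MUL src=r5,r1 held:FU  <A:2 Mu:0 Ld:0 B:0 rd:0 wr:2>
#5 BR src=- held:FU  <A:2 Mu:0 Ld:0 B:0 rd:0 wr:2>
#6 ALU src=r5,r3 held:RD_PORT  <A:2 Mu:0 Ld:0 B:0 rd:0 wr:2>

issued = [0, 1, 2, 3]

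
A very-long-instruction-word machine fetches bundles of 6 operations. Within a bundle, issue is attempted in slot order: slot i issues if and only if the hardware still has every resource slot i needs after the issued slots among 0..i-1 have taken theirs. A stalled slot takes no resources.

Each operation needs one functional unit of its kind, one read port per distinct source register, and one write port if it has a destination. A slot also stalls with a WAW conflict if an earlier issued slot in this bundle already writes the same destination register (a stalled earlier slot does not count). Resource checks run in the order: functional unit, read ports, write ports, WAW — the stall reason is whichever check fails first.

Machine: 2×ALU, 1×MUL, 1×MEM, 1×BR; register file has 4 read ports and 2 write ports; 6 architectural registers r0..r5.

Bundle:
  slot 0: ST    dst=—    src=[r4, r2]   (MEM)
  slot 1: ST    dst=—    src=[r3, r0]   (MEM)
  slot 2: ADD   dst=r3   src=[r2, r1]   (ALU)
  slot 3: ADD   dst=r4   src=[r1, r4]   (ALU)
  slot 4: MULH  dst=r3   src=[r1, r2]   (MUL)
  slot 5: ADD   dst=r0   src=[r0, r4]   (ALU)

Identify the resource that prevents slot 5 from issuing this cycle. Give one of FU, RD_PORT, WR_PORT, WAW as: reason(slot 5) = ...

reason(slot 5) = RD_PORT

#0 MEM src=r4,r2 dispatched  <A:2 Mu:1 Ld:0 B:1 rd:2 wr:2>
#1 MEM src=r3,r0 held:FU  <A:2 Mu:1 Ld:0 B:1 rd:2 wr:2>
#2 ALU src=r2,r1 dispatched  <A:1 Mu:1 Ld:0 B:1 rd:0 wr:1>
#3 ALU src=r1,r4 held:RD_PORT  <A:1 Mu:1 Ld:0 B:1 rd:0 wr:1>
#4 MUL src=r1,r2 held:RD_PORT  <A:1 Mu:1 Ld:0 B:1 rd:0 wr:1>
#5 ALU src=r0,r4 held:RD_PORT  <A:1 Mu:1 Ld:0 B:1 rd:0 wr:1>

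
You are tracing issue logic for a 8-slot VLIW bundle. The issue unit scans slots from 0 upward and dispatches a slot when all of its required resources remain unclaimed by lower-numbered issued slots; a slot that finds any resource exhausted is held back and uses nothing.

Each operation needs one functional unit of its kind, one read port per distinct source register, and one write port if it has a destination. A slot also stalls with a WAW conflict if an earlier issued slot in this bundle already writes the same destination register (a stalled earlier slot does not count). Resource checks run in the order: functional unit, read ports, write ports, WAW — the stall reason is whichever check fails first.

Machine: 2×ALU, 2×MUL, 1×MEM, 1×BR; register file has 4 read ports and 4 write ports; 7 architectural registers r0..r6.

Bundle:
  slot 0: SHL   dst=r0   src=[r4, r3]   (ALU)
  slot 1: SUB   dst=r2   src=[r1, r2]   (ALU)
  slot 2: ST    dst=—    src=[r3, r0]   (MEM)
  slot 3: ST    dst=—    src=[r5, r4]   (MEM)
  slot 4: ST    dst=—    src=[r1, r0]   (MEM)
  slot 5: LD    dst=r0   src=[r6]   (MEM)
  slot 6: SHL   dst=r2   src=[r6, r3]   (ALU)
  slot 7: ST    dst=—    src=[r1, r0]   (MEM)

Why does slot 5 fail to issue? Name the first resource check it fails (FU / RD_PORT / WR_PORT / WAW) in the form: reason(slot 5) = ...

slot 0 (ALU): ISSUE — free A1,Mu2,Ld1,B1 rp2 wp3
slot 1 (ALU): ISSUE — free A0,Mu2,Ld1,B1 rp0 wp2
slot 2 (MEM): stall RD_PORT — free A0,Mu2,Ld1,B1 rp0 wp2
slot 3 (MEM): stall RD_PORT — free A0,Mu2,Ld1,B1 rp0 wp2
slot 4 (MEM): stall RD_PORT — free A0,Mu2,Ld1,B1 rp0 wp2
slot 5 (MEM): stall RD_PORT — free A0,Mu2,Ld1,B1 rp0 wp2
slot 6 (ALU): stall FU — free A0,Mu2,Ld1,B1 rp0 wp2
slot 7 (MEM): stall RD_PORT — free A0,Mu2,Ld1,B1 rp0 wp2

reason(slot 5) = RD_PORT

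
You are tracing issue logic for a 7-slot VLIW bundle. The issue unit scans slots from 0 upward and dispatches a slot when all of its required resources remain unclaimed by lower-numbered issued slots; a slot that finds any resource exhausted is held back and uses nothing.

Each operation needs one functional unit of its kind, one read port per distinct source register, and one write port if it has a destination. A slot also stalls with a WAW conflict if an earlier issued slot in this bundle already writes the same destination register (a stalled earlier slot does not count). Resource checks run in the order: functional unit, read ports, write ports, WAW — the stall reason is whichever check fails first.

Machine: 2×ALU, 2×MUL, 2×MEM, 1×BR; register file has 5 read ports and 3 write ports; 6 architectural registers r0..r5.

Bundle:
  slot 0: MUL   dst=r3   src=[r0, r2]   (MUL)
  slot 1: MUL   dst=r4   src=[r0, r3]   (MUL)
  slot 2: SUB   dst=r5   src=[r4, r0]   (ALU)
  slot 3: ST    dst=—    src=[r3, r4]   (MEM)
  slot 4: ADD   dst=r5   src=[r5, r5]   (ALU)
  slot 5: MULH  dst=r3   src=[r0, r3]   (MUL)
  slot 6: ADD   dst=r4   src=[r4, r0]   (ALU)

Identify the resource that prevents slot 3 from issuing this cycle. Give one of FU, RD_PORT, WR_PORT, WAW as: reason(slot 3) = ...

reason(slot 3) = RD_PORT

slot 0 (MUL): ISSUE — free A2,Mu1,Ld2,B1 rp3 wp2
slot 1 (MUL): ISSUE — free A2,Mu0,Ld2,B1 rp1 wp1
slot 2 (ALU): stall RD_PORT — free A2,Mu0,Ld2,B1 rp1 wp1
slot 3 (MEM): stall RD_PORT — free A2,Mu0,Ld2,B1 rp1 wp1
slot 4 (ALU): ISSUE — free A1,Mu0,Ld2,B1 rp0 wp0
slot 5 (MUL): stall FU — free A1,Mu0,Ld2,B1 rp0 wp0
slot 6 (ALU): stall RD_PORT — free A1,Mu0,Ld2,B1 rp0 wp0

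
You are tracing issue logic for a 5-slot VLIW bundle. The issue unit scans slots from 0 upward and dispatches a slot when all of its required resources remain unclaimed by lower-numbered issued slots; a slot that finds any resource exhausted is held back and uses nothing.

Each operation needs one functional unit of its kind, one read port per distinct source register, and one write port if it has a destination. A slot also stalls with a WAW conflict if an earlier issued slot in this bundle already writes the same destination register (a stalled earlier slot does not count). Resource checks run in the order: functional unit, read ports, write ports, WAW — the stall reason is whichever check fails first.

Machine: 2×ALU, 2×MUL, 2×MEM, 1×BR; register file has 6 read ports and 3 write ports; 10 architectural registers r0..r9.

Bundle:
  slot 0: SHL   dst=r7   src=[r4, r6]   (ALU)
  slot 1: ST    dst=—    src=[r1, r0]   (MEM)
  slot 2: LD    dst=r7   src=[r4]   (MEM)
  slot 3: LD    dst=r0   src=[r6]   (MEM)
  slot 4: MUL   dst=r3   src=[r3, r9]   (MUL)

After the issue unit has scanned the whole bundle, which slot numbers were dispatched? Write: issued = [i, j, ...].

  0. ALU→r7 ⇒ go  {1A/2Mu/2Ld/1B | 4r 2w}
  1. MEM ⇒ go  {1A/2Mu/1Ld/1B | 2r 2w}
  2. MEM→r7 ⇒ no(WAW)  {1A/2Mu/1Ld/1B | 2r 2w}
  3. MEM→r0 ⇒ go  {1A/2Mu/0Ld/1B | 1r 1w}
  4. MUL→r3 ⇒ no(RD_PORT)  {1A/2Mu/0Ld/1B | 1r 1w}

issued = [0, 1, 3]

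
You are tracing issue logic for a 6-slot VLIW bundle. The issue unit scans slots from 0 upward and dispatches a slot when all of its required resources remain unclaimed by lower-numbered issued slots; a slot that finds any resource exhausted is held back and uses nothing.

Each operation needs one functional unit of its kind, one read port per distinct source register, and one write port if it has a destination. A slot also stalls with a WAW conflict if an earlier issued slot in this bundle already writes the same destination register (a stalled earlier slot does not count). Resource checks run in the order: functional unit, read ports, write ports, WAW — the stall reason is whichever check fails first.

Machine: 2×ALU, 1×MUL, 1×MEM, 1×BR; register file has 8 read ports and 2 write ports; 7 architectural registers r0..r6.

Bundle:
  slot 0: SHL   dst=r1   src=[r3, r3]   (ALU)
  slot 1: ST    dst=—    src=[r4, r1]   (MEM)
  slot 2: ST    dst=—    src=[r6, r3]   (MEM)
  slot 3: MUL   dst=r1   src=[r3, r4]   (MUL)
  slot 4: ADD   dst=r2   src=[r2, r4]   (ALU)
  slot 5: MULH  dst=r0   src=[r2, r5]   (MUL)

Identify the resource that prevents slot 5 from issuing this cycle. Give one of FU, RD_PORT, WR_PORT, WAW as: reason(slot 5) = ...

reason(slot 5) = WR_PORT

slot 0 (ALU): ISSUE — free A1,Mu1,Ld1,B1 rp7 wp1
slot 1 (MEM): ISSUE — free A1,Mu1,Ld0,B1 rp5 wp1
slot 2 (MEM): stall FU — free A1,Mu1,Ld0,B1 rp5 wp1
slot 3 (MUL): stall WAW — free A1,Mu1,Ld0,B1 rp5 wp1
slot 4 (ALU): ISSUE — free A0,Mu1,Ld0,B1 rp3 wp0
slot 5 (MUL): stall WR_PORT — free A0,Mu1,Ld0,B1 rp3 wp0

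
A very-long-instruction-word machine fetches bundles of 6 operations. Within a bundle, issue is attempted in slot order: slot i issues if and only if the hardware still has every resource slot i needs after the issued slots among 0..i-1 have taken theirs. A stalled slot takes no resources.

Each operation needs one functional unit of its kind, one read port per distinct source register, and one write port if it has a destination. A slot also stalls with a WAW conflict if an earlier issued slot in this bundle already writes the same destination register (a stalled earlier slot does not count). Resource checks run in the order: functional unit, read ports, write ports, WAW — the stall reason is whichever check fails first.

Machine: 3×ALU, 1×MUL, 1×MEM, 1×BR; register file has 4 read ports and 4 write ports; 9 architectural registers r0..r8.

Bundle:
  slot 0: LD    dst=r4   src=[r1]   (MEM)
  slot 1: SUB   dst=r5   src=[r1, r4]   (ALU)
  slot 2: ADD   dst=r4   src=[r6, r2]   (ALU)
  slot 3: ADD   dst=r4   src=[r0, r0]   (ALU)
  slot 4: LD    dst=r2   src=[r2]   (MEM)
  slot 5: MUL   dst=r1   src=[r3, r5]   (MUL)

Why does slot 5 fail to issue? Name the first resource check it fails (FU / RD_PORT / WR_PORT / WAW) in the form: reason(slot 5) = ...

reason(slot 5) = RD_PORT

(0) want 1×MEM +1rd +1wr — yes → AL3|MU1|ME0|BR1|rd3|wr3
(1) want 1×ALU +2rd +1wr — yes → AL2|MU1|ME0|BR1|rd1|wr2
(2) want 1×ALU +2rd +1wr — RD_PORT → AL2|MU1|ME0|BR1|rd1|wr2
(3) want 1×ALU +1rd +1wr — WAW → AL2|MU1|ME0|BR1|rd1|wr2
(4) want 1×MEM +1rd +1wr — FU → AL2|MU1|ME0|BR1|rd1|wr2
(5) want 1×MUL +2rd +1wr — RD_PORT → AL2|MU1|ME0|BR1|rd1|wr2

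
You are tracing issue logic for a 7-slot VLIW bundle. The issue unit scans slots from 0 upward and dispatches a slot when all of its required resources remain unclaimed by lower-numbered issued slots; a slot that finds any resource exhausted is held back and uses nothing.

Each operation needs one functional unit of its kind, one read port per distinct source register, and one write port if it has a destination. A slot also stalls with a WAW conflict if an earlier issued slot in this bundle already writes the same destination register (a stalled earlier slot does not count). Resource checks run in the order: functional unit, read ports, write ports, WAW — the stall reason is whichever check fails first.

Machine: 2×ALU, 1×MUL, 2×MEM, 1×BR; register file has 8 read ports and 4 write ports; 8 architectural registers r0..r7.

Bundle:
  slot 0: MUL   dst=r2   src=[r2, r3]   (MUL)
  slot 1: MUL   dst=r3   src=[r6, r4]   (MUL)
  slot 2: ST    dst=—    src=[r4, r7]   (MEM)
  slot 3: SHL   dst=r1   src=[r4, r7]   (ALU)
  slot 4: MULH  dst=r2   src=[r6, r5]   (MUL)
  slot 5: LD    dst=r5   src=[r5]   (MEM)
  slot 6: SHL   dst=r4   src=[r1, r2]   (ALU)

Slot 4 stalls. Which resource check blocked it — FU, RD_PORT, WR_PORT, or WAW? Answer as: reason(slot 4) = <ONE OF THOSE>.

[0] MUL needs rd=2 wr=1: ok; after: ALU=2 MUL=0 MEM=2 BR=1, R=6, W=3
[1] MUL needs rd=2 wr=1: FU; after: ALU=2 MUL=0 MEM=2 BR=1, R=6, W=3
[2] MEM needs rd=2 wr=0: ok; after: ALU=2 MUL=0 MEM=1 BR=1, R=4, W=3
[3] ALU needs rd=2 wr=1: ok; after: ALU=1 MUL=0 MEM=1 BR=1, R=2, W=2
[4] MUL needs rd=2 wr=1: FU; after: ALU=1 MUL=0 MEM=1 BR=1, R=2, W=2
[5] MEM needs rd=1 wr=1: ok; after: ALU=1 MUL=0 MEM=0 BR=1, R=1, W=1
[6] ALU needs rd=2 wr=1: RD_PORT; after: ALU=1 MUL=0 MEM=0 BR=1, R=1, W=1

reason(slot 4) = FU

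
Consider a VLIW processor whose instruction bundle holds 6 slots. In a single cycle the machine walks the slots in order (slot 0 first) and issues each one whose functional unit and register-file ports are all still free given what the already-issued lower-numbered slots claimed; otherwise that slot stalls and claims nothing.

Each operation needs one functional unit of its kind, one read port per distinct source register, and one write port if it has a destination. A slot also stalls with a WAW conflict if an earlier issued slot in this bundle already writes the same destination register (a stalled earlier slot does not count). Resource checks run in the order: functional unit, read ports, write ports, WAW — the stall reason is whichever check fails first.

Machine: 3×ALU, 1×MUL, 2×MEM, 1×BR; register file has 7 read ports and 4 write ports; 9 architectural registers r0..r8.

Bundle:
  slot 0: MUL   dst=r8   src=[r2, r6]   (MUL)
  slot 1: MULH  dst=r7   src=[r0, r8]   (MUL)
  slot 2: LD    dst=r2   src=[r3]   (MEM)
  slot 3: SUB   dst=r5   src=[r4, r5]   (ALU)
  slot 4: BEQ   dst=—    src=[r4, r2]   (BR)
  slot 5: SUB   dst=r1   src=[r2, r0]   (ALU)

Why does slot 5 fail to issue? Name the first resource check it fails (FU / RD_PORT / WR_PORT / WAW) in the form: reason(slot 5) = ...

reason(slot 5) = RD_PORT

slot 0 (MUL): ISSUE — free A3,Mu0,Ld2,B1 rp5 wp3
slot 1 (MUL): stall FU — free A3,Mu0,Ld2,B1 rp5 wp3
slot 2 (MEM): ISSUE — free A3,Mu0,Ld1,B1 rp4 wp2
slot 3 (ALU): ISSUE — free A2,Mu0,Ld1,B1 rp2 wp1
slot 4 (BR): ISSUE — free A2,Mu0,Ld1,B0 rp0 wp1
slot 5 (ALU): stall RD_PORT — free A2,Mu0,Ld1,B0 rp0 wp1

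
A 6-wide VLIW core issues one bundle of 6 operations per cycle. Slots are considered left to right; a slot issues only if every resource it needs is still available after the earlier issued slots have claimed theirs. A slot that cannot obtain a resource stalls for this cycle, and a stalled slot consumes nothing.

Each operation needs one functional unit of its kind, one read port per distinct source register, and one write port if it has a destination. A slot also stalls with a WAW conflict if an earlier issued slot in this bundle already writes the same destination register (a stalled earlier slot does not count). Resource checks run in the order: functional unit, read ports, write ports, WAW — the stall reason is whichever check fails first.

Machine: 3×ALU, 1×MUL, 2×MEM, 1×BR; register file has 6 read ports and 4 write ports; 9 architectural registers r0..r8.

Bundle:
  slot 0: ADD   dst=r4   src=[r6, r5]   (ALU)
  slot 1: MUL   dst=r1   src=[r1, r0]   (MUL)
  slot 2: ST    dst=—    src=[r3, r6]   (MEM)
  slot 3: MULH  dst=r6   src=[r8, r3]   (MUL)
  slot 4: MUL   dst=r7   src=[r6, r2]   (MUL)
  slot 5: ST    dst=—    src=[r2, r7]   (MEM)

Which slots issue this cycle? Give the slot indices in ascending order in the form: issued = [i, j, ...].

issued = [0, 1, 2]

[0] ALU needs rd=2 wr=1: ok; after: ALU=2 MUL=1 MEM=2 BR=1, R=4, W=3
[1] MUL needs rd=2 wr=1: ok; after: ALU=2 MUL=0 MEM=2 BR=1, R=2, W=2
[2] MEM needs rd=2 wr=0: ok; after: ALU=2 MUL=0 MEM=1 BR=1, R=0, W=2
[3] MUL needs rd=2 wr=1: FU; after: ALU=2 MUL=0 MEM=1 BR=1, R=0, W=2
[4] MUL needs rd=2 wr=1: FU; after: ALU=2 MUL=0 MEM=1 BR=1, R=0, W=2
[5] MEM needs rd=2 wr=0: RD_PORT; after: ALU=2 MUL=0 MEM=1 BR=1, R=0, W=2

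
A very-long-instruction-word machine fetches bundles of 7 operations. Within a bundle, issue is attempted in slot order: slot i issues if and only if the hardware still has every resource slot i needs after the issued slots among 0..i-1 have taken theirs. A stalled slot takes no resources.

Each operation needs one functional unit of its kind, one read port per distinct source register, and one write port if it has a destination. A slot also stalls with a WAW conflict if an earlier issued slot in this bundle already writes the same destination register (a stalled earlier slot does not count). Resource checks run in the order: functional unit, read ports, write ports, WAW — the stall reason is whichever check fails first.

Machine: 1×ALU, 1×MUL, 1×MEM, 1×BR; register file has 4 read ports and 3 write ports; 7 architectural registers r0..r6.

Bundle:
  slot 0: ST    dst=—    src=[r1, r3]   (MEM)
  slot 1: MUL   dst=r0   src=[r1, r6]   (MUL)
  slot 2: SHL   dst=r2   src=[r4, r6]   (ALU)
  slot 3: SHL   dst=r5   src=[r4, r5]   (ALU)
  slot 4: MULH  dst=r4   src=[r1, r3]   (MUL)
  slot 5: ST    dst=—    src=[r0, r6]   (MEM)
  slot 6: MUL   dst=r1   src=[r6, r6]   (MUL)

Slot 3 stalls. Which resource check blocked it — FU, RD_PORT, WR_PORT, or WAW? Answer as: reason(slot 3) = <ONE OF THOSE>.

#0 MEM src=r1,r3 dispatched  <A:1 Mu:1 Ld:0 B:1 rd:2 wr:3>
#1 MUL src=r1,r6 dispatched  <A:1 Mu:0 Ld:0 B:1 rd:0 wr:2>
#2 ALU src=r4,r6 held:RD_PORT  <A:1 Mu:0 Ld:0 B:1 rd:0 wr:2>
#3 ALU src=r4,r5 held:RD_PORT  <A:1 Mu:0 Ld:0 B:1 rd:0 wr:2>
#4 MUL src=r1,r3 held:FU  <A:1 Mu:0 Ld:0 B:1 rd:0 wr:2>
#5 MEM src=r0,r6 held:FU  <A:1 Mu:0 Ld:0 B:1 rd:0 wr:2>
#6 MUL src=r6,r6 held:FU  <A:1 Mu:0 Ld:0 B:1 rd:0 wr:2>

reason(slot 3) = RD_PORT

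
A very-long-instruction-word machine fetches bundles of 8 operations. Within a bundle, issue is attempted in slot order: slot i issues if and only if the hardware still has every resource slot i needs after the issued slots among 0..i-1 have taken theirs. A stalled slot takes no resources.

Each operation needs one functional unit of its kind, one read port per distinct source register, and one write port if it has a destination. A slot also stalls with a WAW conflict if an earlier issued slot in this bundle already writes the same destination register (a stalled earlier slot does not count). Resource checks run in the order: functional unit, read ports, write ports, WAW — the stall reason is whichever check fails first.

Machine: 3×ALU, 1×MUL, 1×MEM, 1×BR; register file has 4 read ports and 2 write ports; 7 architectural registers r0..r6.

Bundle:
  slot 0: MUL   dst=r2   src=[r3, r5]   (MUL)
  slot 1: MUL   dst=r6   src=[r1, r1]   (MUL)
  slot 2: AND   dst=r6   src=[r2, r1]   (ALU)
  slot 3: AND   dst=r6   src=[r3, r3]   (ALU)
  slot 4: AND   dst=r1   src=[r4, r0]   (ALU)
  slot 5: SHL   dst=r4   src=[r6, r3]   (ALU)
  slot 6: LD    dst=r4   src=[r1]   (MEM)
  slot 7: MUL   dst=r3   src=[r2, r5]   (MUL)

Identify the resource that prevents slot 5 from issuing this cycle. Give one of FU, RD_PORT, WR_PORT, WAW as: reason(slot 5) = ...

reason(slot 5) = RD_PORT

slot 0 (MUL): ISSUE — free A3,Mu0,Ld1,B1 rp2 wp1
slot 1 (MUL): stall FU — free A3,Mu0,Ld1,B1 rp2 wp1
slot 2 (ALU): ISSUE — free A2,Mu0,Ld1,B1 rp0 wp0
slot 3 (ALU): stall RD_PORT — free A2,Mu0,Ld1,B1 rp0 wp0
slot 4 (ALU): stall RD_PORT — free A2,Mu0,Ld1,B1 rp0 wp0
slot 5 (ALU): stall RD_PORT — free A2,Mu0,Ld1,B1 rp0 wp0
slot 6 (MEM): stall RD_PORT — free A2,Mu0,Ld1,B1 rp0 wp0
slot 7 (MUL): stall FU — free A2,Mu0,Ld1,B1 rp0 wp0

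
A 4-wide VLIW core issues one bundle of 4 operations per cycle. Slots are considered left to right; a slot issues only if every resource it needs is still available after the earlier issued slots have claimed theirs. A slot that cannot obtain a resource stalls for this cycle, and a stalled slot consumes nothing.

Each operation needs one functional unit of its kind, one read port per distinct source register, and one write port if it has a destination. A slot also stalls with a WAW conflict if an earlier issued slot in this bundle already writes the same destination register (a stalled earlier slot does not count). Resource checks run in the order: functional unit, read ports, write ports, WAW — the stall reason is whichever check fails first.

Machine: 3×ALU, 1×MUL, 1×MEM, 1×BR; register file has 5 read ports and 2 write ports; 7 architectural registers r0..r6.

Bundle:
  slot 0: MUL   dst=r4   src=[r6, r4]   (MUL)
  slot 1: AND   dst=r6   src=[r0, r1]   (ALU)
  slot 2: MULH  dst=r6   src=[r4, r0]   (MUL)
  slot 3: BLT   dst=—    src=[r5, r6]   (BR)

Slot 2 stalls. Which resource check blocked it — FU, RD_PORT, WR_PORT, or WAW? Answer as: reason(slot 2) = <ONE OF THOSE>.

reason(slot 2) = FU

#0 MUL src=r6,r4 dispatched  <A:3 Mu:0 Ld:1 B:1 rd:3 wr:1>
#1 ALU src=r0,r1 dispatched  <A:2 Mu:0 Ld:1 B:1 rd:1 wr:0>
#2 MUL src=r4,r0 held:FU  <A:2 Mu:0 Ld:1 B:1 rd:1 wr:0>
#3 BR src=r5,r6 held:RD_PORT  <A:2 Mu:0 Ld:1 B:1 rd:1 wr:0>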